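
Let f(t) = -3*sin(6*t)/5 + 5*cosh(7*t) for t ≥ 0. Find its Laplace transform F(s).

F(s) = 5*s/(s^2 - 49) - 18/(5*(s^2 + 36))

The transform is linear, so treat each term independently.
(5)·[L{cosh(7t)} = s/(s^2 - 49)]; (-3/5)·[L{sin(6t)} = 6/(s^2 + 36)].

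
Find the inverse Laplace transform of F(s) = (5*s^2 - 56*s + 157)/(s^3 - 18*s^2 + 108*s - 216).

Factor the denominator: s^3 - 18*s^2 + 108*s - 216 = (s - 6)^3.
Partial fraction decomposition gives [5/(s - 6)] + [4/(s - 6)^2] + [(s - 6)^(-3)].
Invert each term: 5/(s - 6) ↔ 5e^(6t); 4/(s - 6)^2 ↔ 4t·e^(6t); 1/(s - 6)^3 ↔ (1/2)t^2·e^(6t).

t^2*exp(6*t)/2 + 4*t*exp(6*t) + 5*exp(6*t)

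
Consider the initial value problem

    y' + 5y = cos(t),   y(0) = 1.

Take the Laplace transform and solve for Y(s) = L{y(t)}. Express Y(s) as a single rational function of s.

Transform both sides with L{·}.
The derivative rules (L{y'} = sY - y(0) = sY - 1) turn the left side into (s + 5)Y - (1).
The right side is L{cos(t)} = s/(s^2 + 1).
So (s + 5)Y = s/(s^2 + 1) + (1).
Solve for Y(s) and write it as one ratio of polynomials.

Y(s) = (s^2 + s + 1)/(s^3 + 5*s^2 + s + 5)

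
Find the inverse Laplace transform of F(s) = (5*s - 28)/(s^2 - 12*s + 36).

2*t*exp(6*t) + 5*exp(6*t)

Factor the denominator: s^2 - 12*s + 36 = (s - 6)^2.
Partial fraction decomposition gives [5/(s - 6)] + [2/(s - 6)^2].
Invert each term: 5/(s - 6) ↔ 5e^(6t); 2/(s - 6)^2 ↔ 2t·e^(6t).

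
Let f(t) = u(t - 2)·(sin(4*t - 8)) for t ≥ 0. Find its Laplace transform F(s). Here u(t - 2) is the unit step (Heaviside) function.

By the second shifting theorem, L{u(t - c)·g(t - c)} = e^(-cs)·G(s) with c = 2 and G(s) = L{g(t)}.
L{sin(4t)} = 4/(s^2 + 16).

F(s) = 4*exp(-2*s)/(s^2 + 16)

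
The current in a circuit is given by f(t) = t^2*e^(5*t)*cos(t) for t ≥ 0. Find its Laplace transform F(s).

F(s) = 2*(s - 5)*(s^2 - 10*s + 22)/(s^2 - 10*s + 26)^3

L{cos(t)} = s/(s^2 + 1).
Multiplying by e^(5t) shifts s → s - 5, so L{e^(5*t)*cos(t)} = (s - 5)/((s - 5)^2 + 1).
Then apply L{t^2·g(t)} = (-1)^2 d^2/ds^2[G(s)] with G(s) = (s - 5)/((s - 5)^2 + 1):
differentiating 2 times and applying the sign gives 2*(s - 5)*(s^2 - 10*s + 22)/(s^2 - 10*s + 26)^3.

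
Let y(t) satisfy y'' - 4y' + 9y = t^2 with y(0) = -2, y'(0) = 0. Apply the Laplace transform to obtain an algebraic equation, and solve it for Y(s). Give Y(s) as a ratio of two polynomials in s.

Y(s) = (-2*s^4 + 8*s^3 + 2)/(s^5 - 4*s^4 + 9*s^3)

Take the Laplace transform of both sides.
Using L{y''} = s^2 Y - s·y(0) - y'(0) and L{y'} = sY - y(0), with y(0) = -2, y'(0) = 0, the left side becomes (s^2 - 4*s + 9)Y - (-2*s + 8).
The right side is L{t^2} = 2/s^3.
So (s^2 - 4*s + 9)Y = 2/s^3 + (-2*s + 8).
Divide through and combine into a single rational function.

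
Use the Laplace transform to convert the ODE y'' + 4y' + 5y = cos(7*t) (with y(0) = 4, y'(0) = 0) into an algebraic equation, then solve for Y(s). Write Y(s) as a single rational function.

Y(s) = (4*s^3 + 16*s^2 + 197*s + 784)/(s^4 + 4*s^3 + 54*s^2 + 196*s + 245)

Transform both sides with L{·}.
The derivative rules (L{y''} = s^2 Y - s·y(0) - y'(0) and L{y'} = sY - y(0), with y(0) = 4, y'(0) = 0) turn the left side into (s^2 + 4*s + 5)Y - (4*s + 16).
The right side is L{cos(7*t)} = s/(s^2 + 49).
So (s^2 + 4*s + 5)Y = s/(s^2 + 49) + (4*s + 16).
Solve for Y(s) and write it as one ratio of polynomials.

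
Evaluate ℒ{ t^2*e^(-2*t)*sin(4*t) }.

8*(3*s^2 + 12*s - 4)/(s^2 + 4*s + 20)^3

L{sin(4t)} = 4/(s^2 + 16).
Multiplying by e^(-2t) shifts s → s + 2, so L{e^(-2*t)*sin(4*t)} = 4/((s + 2)^2 + 16).
Then apply L{t^2·g(t)} = (-1)^2 d^2/ds^2[G(s)] with G(s) = 4/((s + 2)^2 + 16):
differentiating 2 times and applying the sign gives 8*(3*s^2 + 12*s - 4)/(s^2 + 4*s + 20)^3.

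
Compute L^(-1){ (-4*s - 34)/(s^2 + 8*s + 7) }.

-5*exp(-t) + exp(-7*t)

Factor the denominator: s^2 + 8*s + 7 = (s + 1)*(s + 7).
Partial fraction decomposition gives [-5/(s + 1)] + [1/(s + 7)].
Invert each term: -5/(s + 1) ↔ -5e^(-t); 1/(s + 7) ↔ e^(-7t).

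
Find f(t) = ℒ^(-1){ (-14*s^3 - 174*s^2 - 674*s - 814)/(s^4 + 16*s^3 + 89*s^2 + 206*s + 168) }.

Factor the denominator: s^4 + 16*s^3 + 89*s^2 + 206*s + 168 = (s + 2)*(s + 3)*(s + 4)*(s + 7).
Partial fraction decomposition gives [-3/(s + 7)] + [-5/(s + 2)] + [-5/(s + 3)] + [-1/(s + 4)].
Invert each term: -3/(s + 7) ↔ -3e^(-7t); -5/(s + 2) ↔ -5e^(-2t); -5/(s + 3) ↔ -5e^(-3t); -1/(s + 4) ↔ -e^(-4t).

f(t) = -5*exp(-2*t) - 5*exp(-3*t) - exp(-4*t) - 3*exp(-7*t)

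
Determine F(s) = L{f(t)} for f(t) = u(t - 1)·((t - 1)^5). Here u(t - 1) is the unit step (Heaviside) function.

F(s) = 120*exp(-s)/s^6

By the second shifting theorem, L{u(t - c)·g(t - c)} = e^(-cs)·G(s) with c = 1 and G(s) = L{g(t)}.
L{t^5} = 5!/s^6 = 120/s^6.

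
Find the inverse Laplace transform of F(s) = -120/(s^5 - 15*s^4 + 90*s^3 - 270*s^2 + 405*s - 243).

-5*t^4*exp(3*t)

Rewrite the denominator: s^5 - 15*s^4 + 90*s^3 - 270*s^2 + 405*s - 243 = (s - 3)^5.
The form in (s - 3) signals a first-shifting-theorem factor e^(3t).
Since L{t^4} = 4!/s^5 = 24/s^5, the inverse is t^4*exp(3*t), scaled by -5.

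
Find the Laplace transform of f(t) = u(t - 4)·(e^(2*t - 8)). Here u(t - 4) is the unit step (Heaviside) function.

By the second shifting theorem, L{u(t - c)·g(t - c)} = e^(-cs)·G(s) with c = 4 and G(s) = L{g(t)}.
L{e^(2t)} = 1/(s - 2).

exp(-4*s)/(s - 2)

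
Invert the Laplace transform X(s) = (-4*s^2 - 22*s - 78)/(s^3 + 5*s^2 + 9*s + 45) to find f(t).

Factor the denominator: s^3 + 5*s^2 + 9*s + 45 = (s + 5)*(s^2 + 9).
Partial fraction decomposition gives [-2/(s + 5)] + [-2*s/(s^2 + 9)] + [-12/(s^2 + 9)].
Invert each term: -2/(s + 5) ↔ -2e^(-5t); -2·s/(s^2 + 9) ↔ -2cos(3t); -4·3/(s^2 + 9) ↔ -4sin(3t).

f(t) = -4*sin(3*t) - 2*cos(3*t) - 2*exp(-5*t)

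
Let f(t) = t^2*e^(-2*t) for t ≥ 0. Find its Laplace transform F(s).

F(s) = 2/(s + 2)^3

L{e^(-2t)} = 1/(s + 2).
Then apply L{t^2·g(t)} = (-1)^2 d^2/ds^2[G(s)] with G(s) = 1/(s + 2):
differentiating 2 times and applying the sign gives 2/(s + 2)^3.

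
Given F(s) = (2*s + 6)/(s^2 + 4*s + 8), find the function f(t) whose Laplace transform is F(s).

Complete the square in the denominator: s^2 + 4*s + 8 = (s + 2)^2 + 2^2.
Split the numerator to match: 2*s + 6 = 2·(s + 2) + 1·2.
Invert each term: 2·(s + 2)/((s + 2)^2 + 4) ↔ 2e^(-2t)cos(2t); 1·2/((s + 2)^2 + 4) ↔ e^(-2t)sin(2t).

f(t) = exp(-2*t)*sin(2*t) + 2*exp(-2*t)*cos(2*t)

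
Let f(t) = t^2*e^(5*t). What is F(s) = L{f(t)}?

L{e^(5t)} = 1/(s - 5).
Then apply L{t^2·g(t)} = (-1)^2 d^2/ds^2[G(s)] with G(s) = 1/(s - 5):
differentiating 2 times and applying the sign gives 2/(s - 5)^3.

F(s) = 2/(s - 5)^3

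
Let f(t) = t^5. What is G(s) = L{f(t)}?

L{t^5} = 5!/s^6 = 120/s^6.

G(s) = 120/s^6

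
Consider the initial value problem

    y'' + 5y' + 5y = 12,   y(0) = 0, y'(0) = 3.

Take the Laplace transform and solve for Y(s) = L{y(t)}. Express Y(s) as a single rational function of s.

Transform both sides with L{·}.
The derivative rules (L{y''} = s^2 Y - s·y(0) - y'(0) and L{y'} = sY - y(0), with y(0) = 0, y'(0) = 3) turn the left side into (s^2 + 5*s + 5)Y - (3).
The right side is L{12} = 12/s.
So (s^2 + 5*s + 5)Y = 12/s + (3).
Solve for Y(s) and write it as one ratio of polynomials.

Y(s) = (3*s + 12)/(s^3 + 5*s^2 + 5*s)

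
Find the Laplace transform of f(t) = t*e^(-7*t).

L{e^(-7t)} = 1/(s + 7).
Then apply L{t·g(t)} = -d/ds[G(s)] with G(s) = 1/(s + 7):
differentiating 1 time and applying the sign gives (s + 7)^(-2).

(s + 7)^(-2)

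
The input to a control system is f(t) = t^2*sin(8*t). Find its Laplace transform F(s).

L{sin(8t)} = 8/(s^2 + 64).
Then apply L{t^2·g(t)} = (-1)^2 d^2/ds^2[G(s)] with G(s) = 8/(s^2 + 64):
differentiating 2 times and applying the sign gives 16*(3*s^2 - 64)/(s^2 + 64)^3.

F(s) = 16*(3*s^2 - 64)/(s^2 + 64)^3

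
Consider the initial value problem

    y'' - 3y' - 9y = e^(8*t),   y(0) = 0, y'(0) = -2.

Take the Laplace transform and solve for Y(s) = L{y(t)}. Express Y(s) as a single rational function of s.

Y(s) = (-2*s + 17)/(s^3 - 11*s^2 + 15*s + 72)

Transform both sides with L{·}.
Using L{y''} = s^2 Y - s·y(0) - y'(0) and L{y'} = sY - y(0), with y(0) = 0, y'(0) = -2, the left side becomes (s^2 - 3*s - 9)Y - (-2).
The right side is L{e^(8*t)} = 1/(s - 8).
So (s^2 - 3*s - 9)Y = 1/(s - 8) + (-2).
Isolate Y and clear denominators.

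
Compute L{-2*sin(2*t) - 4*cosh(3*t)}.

Apply the Laplace transform termwise.
(-2)·[L{sin(2t)} = 2/(s^2 + 4)]; (-4)·[L{cosh(3t)} = s/(s^2 - 9)].

-4*s/(s^2 - 9) - 4/(s^2 + 4)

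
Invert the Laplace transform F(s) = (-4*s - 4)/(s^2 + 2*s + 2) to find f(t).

f(t) = -4*exp(-t)*cos(t)

Rewrite the denominator: s^2 + 2*s + 2 = (s + 1)^2 + 1.
The form in (s + 1) signals a first-shifting-theorem factor e^(-t).
Since L{cos(t)} = s/(s^2 + 1), the inverse is e^(-t)*cos(t), scaled by -4.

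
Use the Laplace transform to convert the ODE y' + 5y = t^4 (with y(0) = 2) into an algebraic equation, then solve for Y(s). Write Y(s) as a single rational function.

Y(s) = (2*s^5 + 24)/(s^6 + 5*s^5)

Transform both sides with L{·}.
With L{y'} = sY - y(0) = sY - 2: the LHS transforms to (s + 5)Y - (2).
The right side is L{t^4} = 24/s^5.
So (s + 5)Y = 24/s^5 + (2).
Isolate Y and clear denominators.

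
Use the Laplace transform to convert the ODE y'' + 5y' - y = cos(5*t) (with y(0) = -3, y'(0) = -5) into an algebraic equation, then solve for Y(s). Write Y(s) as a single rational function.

Y(s) = (-3*s^3 - 20*s^2 - 74*s - 500)/(s^4 + 5*s^3 + 24*s^2 + 125*s - 25)

Apply the Laplace transform to the equation.
With L{y''} = s^2 Y - s·y(0) - y'(0) and L{y'} = sY - y(0), with y(0) = -3, y'(0) = -5: the LHS transforms to (s^2 + 5*s - 1)Y - (-3*s - 20).
The right side is L{cos(5*t)} = s/(s^2 + 25).
So (s^2 + 5*s - 1)Y = s/(s^2 + 25) + (-3*s - 20).
Divide through and combine into a single rational function.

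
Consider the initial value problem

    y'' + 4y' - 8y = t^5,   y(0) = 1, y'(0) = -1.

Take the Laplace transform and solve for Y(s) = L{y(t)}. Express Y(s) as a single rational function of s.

Laplace-transform each side.
The derivative rules (L{y''} = s^2 Y - s·y(0) - y'(0) and L{y'} = sY - y(0), with y(0) = 1, y'(0) = -1) turn the left side into (s^2 + 4*s - 8)Y - (s + 3).
The right side is L{t^5} = 120/s^6.
So (s^2 + 4*s - 8)Y = 120/s^6 + (s + 3).
Isolate Y and clear denominators.

Y(s) = (s^7 + 3*s^6 + 120)/(s^8 + 4*s^7 - 8*s^6)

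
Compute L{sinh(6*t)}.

6/(s^2 - 36)

L{sinh(6t)} = 6/(s^2 - 36).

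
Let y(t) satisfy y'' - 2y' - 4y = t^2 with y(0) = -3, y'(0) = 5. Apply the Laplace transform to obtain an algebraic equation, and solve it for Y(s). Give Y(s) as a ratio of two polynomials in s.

Y(s) = (-3*s^4 + 11*s^3 + 2)/(s^5 - 2*s^4 - 4*s^3)

Transform both sides with L{·}.
Using L{y''} = s^2 Y - s·y(0) - y'(0) and L{y'} = sY - y(0), with y(0) = -3, y'(0) = 5, the left side becomes (s^2 - 2*s - 4)Y - (-3*s + 11).
The right side is L{t^2} = 2/s^3.
So (s^2 - 2*s - 4)Y = 2/s^3 + (-3*s + 11).
Divide through and combine into a single rational function.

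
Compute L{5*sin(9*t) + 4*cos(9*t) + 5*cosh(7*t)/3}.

Apply the Laplace transform termwise.
(4)·[L{cos(9t)} = s/(s^2 + 81)]; (5/3)·[L{cosh(7t)} = s/(s^2 - 49)]; (5)·[L{sin(9t)} = 9/(s^2 + 81)].

4*s/(s^2 + 81) + 5*s/(3*(s^2 - 49)) + 45/(s^2 + 81)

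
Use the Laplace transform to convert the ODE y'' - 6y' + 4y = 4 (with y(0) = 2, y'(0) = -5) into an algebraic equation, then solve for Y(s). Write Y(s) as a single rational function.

Y(s) = (2*s^2 - 17*s + 4)/(s^3 - 6*s^2 + 4*s)

Apply the Laplace transform to the equation.
Using L{y''} = s^2 Y - s·y(0) - y'(0) and L{y'} = sY - y(0), with y(0) = 2, y'(0) = -5, the left side becomes (s^2 - 6*s + 4)Y - (2*s - 17).
The right side is L{4} = 4/s.
So (s^2 - 6*s + 4)Y = 4/s + (2*s - 17).
Solve for Y(s) and write it as one ratio of polynomials.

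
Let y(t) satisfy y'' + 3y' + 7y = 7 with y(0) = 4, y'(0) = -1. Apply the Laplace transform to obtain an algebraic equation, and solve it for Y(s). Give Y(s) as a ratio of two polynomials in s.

Y(s) = (4*s^2 + 11*s + 7)/(s^3 + 3*s^2 + 7*s)

Take the Laplace transform of both sides.
Using L{y''} = s^2 Y - s·y(0) - y'(0) and L{y'} = sY - y(0), with y(0) = 4, y'(0) = -1, the left side becomes (s^2 + 3*s + 7)Y - (4*s + 11).
The right side is L{7} = 7/s.
So (s^2 + 3*s + 7)Y = 7/s + (4*s + 11).
Divide through and combine into a single rational function.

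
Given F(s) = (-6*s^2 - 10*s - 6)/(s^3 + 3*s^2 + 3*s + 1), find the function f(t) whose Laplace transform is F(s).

Factor the denominator: s^3 + 3*s^2 + 3*s + 1 = (s + 1)^3.
Partial fraction decomposition gives [-6/(s + 1)] + [2/(s + 1)^2] + [-2/(s + 1)^3].
Invert each term: -6/(s + 1) ↔ -6e^(-t); 2/(s + 1)^2 ↔ 2t·e^(-t); -2/(s + 1)^3 ↔ (-1)t^2·e^(-t).

f(t) = -t^2*exp(-t) + 2*t*exp(-t) - 6*exp(-t)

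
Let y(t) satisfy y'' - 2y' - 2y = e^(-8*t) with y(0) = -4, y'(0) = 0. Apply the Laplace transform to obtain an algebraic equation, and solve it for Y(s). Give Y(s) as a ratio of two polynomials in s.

Y(s) = (-4*s^2 - 24*s + 65)/(s^3 + 6*s^2 - 18*s - 16)

Take the Laplace transform of both sides.
The derivative rules (L{y''} = s^2 Y - s·y(0) - y'(0) and L{y'} = sY - y(0), with y(0) = -4, y'(0) = 0) turn the left side into (s^2 - 2*s - 2)Y - (-4*s + 8).
The right side is L{e^(-8*t)} = 1/(s + 8).
So (s^2 - 2*s - 2)Y = 1/(s + 8) + (-4*s + 8).
Isolate Y and clear denominators.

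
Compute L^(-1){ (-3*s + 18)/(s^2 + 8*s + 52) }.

Complete the square in the denominator: s^2 + 8*s + 52 = (s + 4)^2 + 6^2.
Split the numerator to match: -3*s + 18 = -3·(s + 4) + 5·6.
Invert each term: -3·(s + 4)/((s + 4)^2 + 36) ↔ -3e^(-4t)cos(6t); 5·6/((s + 4)^2 + 36) ↔ 5e^(-4t)sin(6t).

5*exp(-4*t)*sin(6*t) - 3*exp(-4*t)*cos(6*t)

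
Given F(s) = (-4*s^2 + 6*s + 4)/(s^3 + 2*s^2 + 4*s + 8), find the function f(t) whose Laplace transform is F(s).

f(t) = 4*sin(2*t) - cos(2*t) - 3*exp(-2*t)

Factor the denominator: s^3 + 2*s^2 + 4*s + 8 = (s + 2)*(s^2 + 4).
Partial fraction decomposition gives [-3/(s + 2)] + [-s/(s^2 + 4)] + [8/(s^2 + 4)].
Invert each term: -3/(s + 2) ↔ -3e^(-2t); -1·s/(s^2 + 4) ↔ -cos(2t); 4·2/(s^2 + 4) ↔ 4sin(2t).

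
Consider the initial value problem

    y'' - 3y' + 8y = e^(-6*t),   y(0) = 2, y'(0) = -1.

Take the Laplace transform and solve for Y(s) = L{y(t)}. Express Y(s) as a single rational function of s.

Y(s) = (2*s^2 + 5*s - 41)/(s^3 + 3*s^2 - 10*s + 48)

Laplace-transform each side.
The derivative rules (L{y''} = s^2 Y - s·y(0) - y'(0) and L{y'} = sY - y(0), with y(0) = 2, y'(0) = -1) turn the left side into (s^2 - 3*s + 8)Y - (2*s - 7).
The right side is L{e^(-6*t)} = 1/(s + 6).
So (s^2 - 3*s + 8)Y = 1/(s + 6) + (2*s - 7).
Divide through and combine into a single rational function.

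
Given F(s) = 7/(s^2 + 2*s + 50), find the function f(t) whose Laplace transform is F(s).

f(t) = exp(-t)*sin(7*t)

Rewrite the denominator: s^2 + 2*s + 50 = (s + 1)^2 + 49.
The form in (s + 1) signals a first-shifting-theorem factor e^(-t).
Since L{sin(7t)} = 7/(s^2 + 49), the inverse is e^(-t)*sin(7*t).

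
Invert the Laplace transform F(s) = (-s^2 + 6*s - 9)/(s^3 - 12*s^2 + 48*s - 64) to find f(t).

Factor the denominator: s^3 - 12*s^2 + 48*s - 64 = (s - 4)^3.
Partial fraction decomposition gives [-1/(s - 4)] + [-2/(s - 4)^2] + [-1/(s - 4)^3].
Invert each term: -1/(s - 4) ↔ -e^(4t); -2/(s - 4)^2 ↔ -2t·e^(4t); -1/(s - 4)^3 ↔ (-1/2)t^2·e^(4t).

f(t) = -t^2*exp(4*t)/2 - 2*t*exp(4*t) - exp(4*t)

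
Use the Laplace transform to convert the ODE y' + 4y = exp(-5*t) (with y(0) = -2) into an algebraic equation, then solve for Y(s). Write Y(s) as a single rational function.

Y(s) = (-2*s - 9)/(s^2 + 9*s + 20)

Transform both sides with L{·}.
With L{y'} = sY - y(0) = sY - (-2): the LHS transforms to (s + 4)Y - (-2).
The right side is L{exp(-5*t)} = 1/(s + 5).
So (s + 4)Y = 1/(s + 5) + (-2).
Isolate Y and clear denominators.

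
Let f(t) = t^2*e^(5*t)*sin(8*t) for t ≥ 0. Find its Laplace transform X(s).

X(s) = 16*(3*s^2 - 30*s + 11)/(s^2 - 10*s + 89)^3

L{sin(8t)} = 8/(s^2 + 64).
Multiplying by e^(5t) shifts s → s - 5, so L{e^(5*t)*sin(8*t)} = 8/((s - 5)^2 + 64).
Then apply L{t^2·g(t)} = (-1)^2 d^2/ds^2[G(s)] with G(s) = 8/((s - 5)^2 + 64):
differentiating 2 times and applying the sign gives 16*(3*s^2 - 30*s + 11)/(s^2 - 10*s + 89)^3.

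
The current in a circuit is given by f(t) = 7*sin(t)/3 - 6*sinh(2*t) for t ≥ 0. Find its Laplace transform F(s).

Apply the Laplace transform termwise.
(-6)·[L{sinh(2t)} = 2/(s^2 - 4)]; (7/3)·[L{sin(t)} = 1/(s^2 + 1)].

F(s) = 7/(3*(s^2 + 1)) - 12/(s^2 - 4)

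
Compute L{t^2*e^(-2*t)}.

L{e^(-2t)} = 1/(s + 2).
Then apply L{t^2·g(t)} = (-1)^2 d^2/ds^2[H(s)] with H(s) = 1/(s + 2):
differentiating 2 times and applying the sign gives 2/(s + 2)^3.

2/(s + 2)^3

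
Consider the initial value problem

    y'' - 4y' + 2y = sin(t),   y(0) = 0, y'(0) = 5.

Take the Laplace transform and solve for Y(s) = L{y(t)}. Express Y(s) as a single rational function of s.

Y(s) = (5*s^2 + 6)/(s^4 - 4*s^3 + 3*s^2 - 4*s + 2)

Take the Laplace transform of both sides.
With L{y''} = s^2 Y - s·y(0) - y'(0) and L{y'} = sY - y(0), with y(0) = 0, y'(0) = 5: the LHS transforms to (s^2 - 4*s + 2)Y - (5).
The right side is L{sin(t)} = 1/(s^2 + 1).
So (s^2 - 4*s + 2)Y = 1/(s^2 + 1) + (5).
Isolate Y and clear denominators.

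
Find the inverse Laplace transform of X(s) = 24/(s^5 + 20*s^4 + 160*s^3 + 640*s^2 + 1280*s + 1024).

Rewrite the denominator: s^5 + 20*s^4 + 160*s^3 + 640*s^2 + 1280*s + 1024 = (s + 4)^5.
The form in (s + 4) signals a first-shifting-theorem factor e^(-4t).
Since L{t^4} = 4!/s^5 = 24/s^5, the inverse is t^4*exp(-4*t).

t^4*exp(-4*t)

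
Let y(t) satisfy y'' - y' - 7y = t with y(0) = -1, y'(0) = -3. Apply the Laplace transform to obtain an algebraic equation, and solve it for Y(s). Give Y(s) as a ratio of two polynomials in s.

Y(s) = (-s^3 - 2*s^2 + 1)/(s^4 - s^3 - 7*s^2)

Take the Laplace transform of both sides.
With L{y''} = s^2 Y - s·y(0) - y'(0) and L{y'} = sY - y(0), with y(0) = -1, y'(0) = -3: the LHS transforms to (s^2 - s - 7)Y - (-s - 2).
The right side is L{t} = s^(-2).
So (s^2 - s - 7)Y = s^(-2) + (-s - 2).
Isolate Y and clear denominators.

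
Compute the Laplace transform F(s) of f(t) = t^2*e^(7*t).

L{e^(7t)} = 1/(s - 7).
Then apply L{t^2·g(t)} = (-1)^2 d^2/ds^2[G(s)] with G(s) = 1/(s - 7):
differentiating 2 times and applying the sign gives 2/(s - 7)^3.

F(s) = 2/(s - 7)^3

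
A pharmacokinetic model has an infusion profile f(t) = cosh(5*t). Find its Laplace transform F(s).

L{cosh(5t)} = s/(s^2 - 25).

F(s) = s/(s^2 - 25)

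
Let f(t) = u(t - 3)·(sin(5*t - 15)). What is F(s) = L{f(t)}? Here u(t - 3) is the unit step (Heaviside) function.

By the second shifting theorem, L{u(t - c)·g(t - c)} = e^(-cs)·G(s) with c = 3 and G(s) = L{g(t)}.
L{sin(5t)} = 5/(s^2 + 25).

F(s) = 5*exp(-3*s)/(s^2 + 25)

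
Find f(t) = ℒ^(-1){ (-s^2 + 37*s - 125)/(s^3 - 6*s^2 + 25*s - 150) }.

Factor the denominator: s^3 - 6*s^2 + 25*s - 150 = (s - 6)*(s^2 + 25).
Partial fraction decomposition gives [1/(s - 6)] + [-2*s/(s^2 + 25)] + [25/(s^2 + 25)].
Invert each term: 1/(s - 6) ↔ e^(6t); -2·s/(s^2 + 25) ↔ -2cos(5t); 5·5/(s^2 + 25) ↔ 5sin(5t).

f(t) = exp(6*t) + 5*sin(5*t) - 2*cos(5*t)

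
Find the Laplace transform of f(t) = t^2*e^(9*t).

2/(s - 9)^3

L{e^(9t)} = 1/(s - 9).
Then apply L{t^2·g(t)} = (-1)^2 d^2/ds^2[G(s)] with G(s) = 1/(s - 9):
differentiating 2 times and applying the sign gives 2/(s - 9)^3.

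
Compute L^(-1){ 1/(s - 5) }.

Since L{e^(5t)} = 1/(s - 5), the inverse is e^(5*t).

exp(5*t)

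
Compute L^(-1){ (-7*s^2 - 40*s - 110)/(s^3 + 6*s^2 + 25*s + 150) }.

-2*sin(5*t) - 5*cos(5*t) - 2*exp(-6*t)

Factor the denominator: s^3 + 6*s^2 + 25*s + 150 = (s + 6)*(s^2 + 25).
Partial fraction decomposition gives [-2/(s + 6)] + [-5*s/(s^2 + 25)] + [-10/(s^2 + 25)].
Invert each term: -2/(s + 6) ↔ -2e^(-6t); -5·s/(s^2 + 25) ↔ -5cos(5t); -2·5/(s^2 + 25) ↔ -2sin(5t).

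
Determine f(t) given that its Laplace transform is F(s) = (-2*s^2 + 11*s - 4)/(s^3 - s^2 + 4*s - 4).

f(t) = exp(t) + 4*sin(2*t) - 3*cos(2*t)

Factor the denominator: s^3 - s^2 + 4*s - 4 = (s - 1)*(s^2 + 4).
Partial fraction decomposition gives [1/(s - 1)] + [-3*s/(s^2 + 4)] + [8/(s^2 + 4)].
Invert each term: 1/(s - 1) ↔ e^(t); -3·s/(s^2 + 4) ↔ -3cos(2t); 4·2/(s^2 + 4) ↔ 4sin(2t).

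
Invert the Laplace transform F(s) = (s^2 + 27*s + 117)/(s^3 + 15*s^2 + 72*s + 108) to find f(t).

f(t) = 3*t*exp(-6*t) + 5*exp(-3*t) - 4*exp(-6*t)

Factor the denominator: s^3 + 15*s^2 + 72*s + 108 = (s + 3)*(s + 6)^2.
Partial fraction decomposition gives [-4/(s + 6)] + [3/(s + 6)^2] + [5/(s + 3)].
Invert each term: -4/(s + 6) ↔ -4e^(-6t); 3/(s + 6)^2 ↔ 3t·e^(-6t); 5/(s + 3) ↔ 5e^(-3t).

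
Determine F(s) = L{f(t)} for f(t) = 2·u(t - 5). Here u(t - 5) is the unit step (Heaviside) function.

By the second shifting theorem, L{u(t - c)·g(t - c)} = e^(-cs)·G(s) with c = 5 and G(s) = L{g(t)}.
L{2} = 2/s.

F(s) = 2*exp(-5*s)/s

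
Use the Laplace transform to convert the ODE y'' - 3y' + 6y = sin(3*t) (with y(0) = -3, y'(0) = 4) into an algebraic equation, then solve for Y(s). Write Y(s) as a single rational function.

Y(s) = (-3*s^3 + 13*s^2 - 27*s + 120)/(s^4 - 3*s^3 + 15*s^2 - 27*s + 54)

Laplace-transform each side.
The derivative rules (L{y''} = s^2 Y - s·y(0) - y'(0) and L{y'} = sY - y(0), with y(0) = -3, y'(0) = 4) turn the left side into (s^2 - 3*s + 6)Y - (-3*s + 13).
The right side is L{sin(3*t)} = 3/(s^2 + 9).
So (s^2 - 3*s + 6)Y = 3/(s^2 + 9) + (-3*s + 13).
Solve for Y(s) and write it as one ratio of polynomials.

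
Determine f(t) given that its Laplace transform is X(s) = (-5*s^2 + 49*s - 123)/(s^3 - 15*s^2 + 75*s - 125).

f(t) = -3*t^2*exp(5*t)/2 - t*exp(5*t) - 5*exp(5*t)

Factor the denominator: s^3 - 15*s^2 + 75*s - 125 = (s - 5)^3.
Partial fraction decomposition gives [-5/(s - 5)] + [-1/(s - 5)^2] + [-3/(s - 5)^3].
Invert each term: -5/(s - 5) ↔ -5e^(5t); -1/(s - 5)^2 ↔ -t·e^(5t); -3/(s - 5)^3 ↔ (-3/2)t^2·e^(5t).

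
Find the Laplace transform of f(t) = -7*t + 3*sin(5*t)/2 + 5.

15/(2*(s^2 + 25)) + 5/s - 7/s^2

By linearity of the Laplace transform, transform each term separately.
(-7)·[L{t} = 1!/s^2 = 1/s^2]; L{5} = 5/s; (3/2)·[L{sin(5t)} = 5/(s^2 + 25)].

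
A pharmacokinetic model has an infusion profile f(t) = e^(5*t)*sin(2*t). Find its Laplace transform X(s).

L{sin(2t)} = 2/(s^2 + 4).
By the first shifting theorem, multiplying by e^(5t) replaces s with s - 5.

X(s) = 2/((s - 5)^2 + 4)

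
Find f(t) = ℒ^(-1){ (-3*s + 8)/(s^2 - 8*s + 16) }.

Factor the denominator: s^2 - 8*s + 16 = (s - 4)^2.
Partial fraction decomposition gives [-3/(s - 4)] + [-4/(s - 4)^2].
Invert each term: -3/(s - 4) ↔ -3e^(4t); -4/(s - 4)^2 ↔ -4t·e^(4t).

f(t) = -4*t*exp(4*t) - 3*exp(4*t)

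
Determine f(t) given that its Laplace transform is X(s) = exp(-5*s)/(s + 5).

f(t) = Heaviside(t - 5)*(exp(-5*t + 25))

The factor e^(-5s) signals a time shift by c = 5 (second shifting theorem).
L{e^(-5t)} = 1/(s + 5), so L^-1{1/(s + 5)} = exp(-5*t).
Hence the inverse is u(t - 5) times that function evaluated at t - 5.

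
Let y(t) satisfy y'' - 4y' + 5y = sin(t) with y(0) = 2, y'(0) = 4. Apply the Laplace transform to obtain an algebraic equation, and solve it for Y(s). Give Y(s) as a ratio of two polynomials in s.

Laplace-transform each side.
Using L{y''} = s^2 Y - s·y(0) - y'(0) and L{y'} = sY - y(0), with y(0) = 2, y'(0) = 4, the left side becomes (s^2 - 4*s + 5)Y - (2*s - 4).
The right side is L{sin(t)} = 1/(s^2 + 1).
So (s^2 - 4*s + 5)Y = 1/(s^2 + 1) + (2*s - 4).
Isolate Y and clear denominators.

Y(s) = (2*s^3 - 4*s^2 + 2*s - 3)/(s^4 - 4*s^3 + 6*s^2 - 4*s + 5)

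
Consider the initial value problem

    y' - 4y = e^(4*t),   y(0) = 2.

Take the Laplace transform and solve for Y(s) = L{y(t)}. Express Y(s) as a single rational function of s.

Y(s) = (2*s - 7)/(s^2 - 8*s + 16)

Laplace-transform each side.
Using L{y'} = sY - y(0) = sY - 2, the left side becomes (s - 4)Y - (2).
The right side is L{e^(4*t)} = 1/(s - 4).
So (s - 4)Y = 1/(s - 4) + (2).
Divide through and combine into a single rational function.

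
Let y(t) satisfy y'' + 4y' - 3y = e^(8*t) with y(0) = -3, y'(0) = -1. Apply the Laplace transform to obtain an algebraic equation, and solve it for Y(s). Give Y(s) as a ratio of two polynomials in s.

Y(s) = (-3*s^2 + 11*s + 105)/(s^3 - 4*s^2 - 35*s + 24)

Laplace-transform each side.
The derivative rules (L{y''} = s^2 Y - s·y(0) - y'(0) and L{y'} = sY - y(0), with y(0) = -3, y'(0) = -1) turn the left side into (s^2 + 4*s - 3)Y - (-3*s - 13).
The right side is L{e^(8*t)} = 1/(s - 8).
So (s^2 + 4*s - 3)Y = 1/(s - 8) + (-3*s - 13).
Isolate Y and clear denominators.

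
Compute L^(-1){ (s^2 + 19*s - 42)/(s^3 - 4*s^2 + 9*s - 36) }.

2*exp(4*t) + 5*sin(3*t) - cos(3*t)

Factor the denominator: s^3 - 4*s^2 + 9*s - 36 = (s - 4)*(s^2 + 9).
Partial fraction decomposition gives [2/(s - 4)] + [-s/(s^2 + 9)] + [15/(s^2 + 9)].
Invert each term: 2/(s - 4) ↔ 2e^(4t); -1·s/(s^2 + 9) ↔ -cos(3t); 5·3/(s^2 + 9) ↔ 5sin(3t).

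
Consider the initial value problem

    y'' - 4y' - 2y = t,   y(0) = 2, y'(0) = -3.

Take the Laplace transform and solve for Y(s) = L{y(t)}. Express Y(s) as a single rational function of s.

Transform both sides with L{·}.
Using L{y''} = s^2 Y - s·y(0) - y'(0) and L{y'} = sY - y(0), with y(0) = 2, y'(0) = -3, the left side becomes (s^2 - 4*s - 2)Y - (2*s - 11).
The right side is L{t} = s^(-2).
So (s^2 - 4*s - 2)Y = s^(-2) + (2*s - 11).
Solve for Y(s) and write it as one ratio of polynomials.

Y(s) = (2*s^3 - 11*s^2 + 1)/(s^4 - 4*s^3 - 2*s^2)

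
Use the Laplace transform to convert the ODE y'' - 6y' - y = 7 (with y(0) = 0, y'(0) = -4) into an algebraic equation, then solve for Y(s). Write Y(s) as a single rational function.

Laplace-transform each side.
The derivative rules (L{y''} = s^2 Y - s·y(0) - y'(0) and L{y'} = sY - y(0), with y(0) = 0, y'(0) = -4) turn the left side into (s^2 - 6*s - 1)Y - (-4).
The right side is L{7} = 7/s.
So (s^2 - 6*s - 1)Y = 7/s + (-4).
Solve for Y(s) and write it as one ratio of polynomials.

Y(s) = (-4*s + 7)/(s^3 - 6*s^2 - s)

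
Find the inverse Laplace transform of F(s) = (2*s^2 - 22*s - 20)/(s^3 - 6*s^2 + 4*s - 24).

Factor the denominator: s^3 - 6*s^2 + 4*s - 24 = (s - 6)*(s^2 + 4).
Partial fraction decomposition gives [-2/(s - 6)] + [4*s/(s^2 + 4)] + [2/(s^2 + 4)].
Invert each term: -2/(s - 6) ↔ -2e^(6t); 4·s/(s^2 + 4) ↔ 4cos(2t); 1·2/(s^2 + 4) ↔ sin(2t).

-2*exp(6*t) + sin(2*t) + 4*cos(2*t)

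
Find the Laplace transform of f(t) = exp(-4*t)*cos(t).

(s + 4)/((s + 4)^2 + 1)

L{cos(t)} = s/(s^2 + 1).
By the first shifting theorem, multiplying by e^(-4t) replaces s with s + 4.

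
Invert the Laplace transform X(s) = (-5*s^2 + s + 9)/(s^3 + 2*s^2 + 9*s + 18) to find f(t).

Factor the denominator: s^3 + 2*s^2 + 9*s + 18 = (s + 2)*(s^2 + 9).
Partial fraction decomposition gives [-1/(s + 2)] + [-4*s/(s^2 + 9)] + [9/(s^2 + 9)].
Invert each term: -1/(s + 2) ↔ -e^(-2t); -4·s/(s^2 + 9) ↔ -4cos(3t); 3·3/(s^2 + 9) ↔ 3sin(3t).

f(t) = 3*sin(3*t) - 4*cos(3*t) - exp(-2*t)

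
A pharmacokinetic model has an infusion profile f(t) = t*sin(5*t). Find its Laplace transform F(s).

L{sin(5t)} = 5/(s^2 + 25).
Then apply L{t·g(t)} = -d/ds[G(s)] with G(s) = 5/(s^2 + 25):
differentiating 1 time and applying the sign gives 10*s/(s^2 + 25)^2.

F(s) = 10*s/(s^2 + 25)^2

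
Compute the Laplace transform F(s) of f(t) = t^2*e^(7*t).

F(s) = 2/(s - 7)^3

L{e^(7t)} = 1/(s - 7).
Then apply L{t^2·g(t)} = (-1)^2 d^2/ds^2[G(s)] with G(s) = 1/(s - 7):
differentiating 2 times and applying the sign gives 2/(s - 7)^3.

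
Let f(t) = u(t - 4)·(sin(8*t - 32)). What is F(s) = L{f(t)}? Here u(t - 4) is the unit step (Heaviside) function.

By the second shifting theorem, L{u(t - c)·g(t - c)} = e^(-cs)·G(s) with c = 4 and G(s) = L{g(t)}.
L{sin(8t)} = 8/(s^2 + 64).

F(s) = 8*exp(-4*s)/(s^2 + 64)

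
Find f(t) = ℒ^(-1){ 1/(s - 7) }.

Since L{e^(7t)} = 1/(s - 7), the inverse is e^(7*t).

f(t) = exp(7*t)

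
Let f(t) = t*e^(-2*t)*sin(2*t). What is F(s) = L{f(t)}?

L{sin(2t)} = 2/(s^2 + 4).
Multiplying by e^(-2t) shifts s → s + 2, so L{e^(-2*t)*sin(2*t)} = 2/((s + 2)^2 + 4).
Then apply L{t·g(t)} = -d/ds[G(s)] with G(s) = 2/((s + 2)^2 + 4):
differentiating 1 time and applying the sign gives 4*(s + 2)/(s^2 + 4*s + 8)^2.

F(s) = 4*(s + 2)/(s^2 + 4*s + 8)^2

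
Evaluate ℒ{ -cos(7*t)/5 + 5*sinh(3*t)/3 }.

The transform is linear, so treat each term independently.
(5/3)·[L{sinh(3t)} = 3/(s^2 - 9)]; (-1/5)·[L{cos(7t)} = s/(s^2 + 49)].

-s/(5*(s^2 + 49)) + 5/(s^2 - 9)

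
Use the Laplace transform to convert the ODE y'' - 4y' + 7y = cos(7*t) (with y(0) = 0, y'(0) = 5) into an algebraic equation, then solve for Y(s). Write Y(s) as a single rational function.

Y(s) = (5*s^2 + s + 245)/(s^4 - 4*s^3 + 56*s^2 - 196*s + 343)

Apply the Laplace transform to the equation.
With L{y''} = s^2 Y - s·y(0) - y'(0) and L{y'} = sY - y(0), with y(0) = 0, y'(0) = 5: the LHS transforms to (s^2 - 4*s + 7)Y - (5).
The right side is L{cos(7*t)} = s/(s^2 + 49).
So (s^2 - 4*s + 7)Y = s/(s^2 + 49) + (5).
Isolate Y and clear denominators.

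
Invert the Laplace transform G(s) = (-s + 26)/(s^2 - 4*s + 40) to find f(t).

f(t) = 4*exp(2*t)*sin(6*t) - exp(2*t)*cos(6*t)

Complete the square in the denominator: s^2 - 4*s + 40 = (s - 2)^2 + 6^2.
Split the numerator to match: -s + 26 = -1·(s - 2) + 4·6.
Invert each term: -1·(s - 2)/((s - 2)^2 + 36) ↔ -e^(2t)cos(6t); 4·6/((s - 2)^2 + 36) ↔ 4e^(2t)sin(6t).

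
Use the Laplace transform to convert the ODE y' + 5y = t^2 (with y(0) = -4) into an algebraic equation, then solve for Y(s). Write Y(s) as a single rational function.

Y(s) = (-4*s^3 + 2)/(s^4 + 5*s^3)

Laplace-transform each side.
The derivative rules (L{y'} = sY - y(0) = sY - (-4)) turn the left side into (s + 5)Y - (-4).
The right side is L{t^2} = 2/s^3.
So (s + 5)Y = 2/s^3 + (-4).
Isolate Y and clear denominators.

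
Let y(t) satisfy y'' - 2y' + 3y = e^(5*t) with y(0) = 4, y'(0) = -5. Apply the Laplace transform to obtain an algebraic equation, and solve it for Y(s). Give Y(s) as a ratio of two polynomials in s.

Y(s) = (4*s^2 - 33*s + 66)/(s^3 - 7*s^2 + 13*s - 15)

Transform both sides with L{·}.
Using L{y''} = s^2 Y - s·y(0) - y'(0) and L{y'} = sY - y(0), with y(0) = 4, y'(0) = -5, the left side becomes (s^2 - 2*s + 3)Y - (4*s - 13).
The right side is L{e^(5*t)} = 1/(s - 5).
So (s^2 - 2*s + 3)Y = 1/(s - 5) + (4*s - 13).
Isolate Y and clear denominators.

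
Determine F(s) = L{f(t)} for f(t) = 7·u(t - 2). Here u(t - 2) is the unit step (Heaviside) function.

F(s) = 7*exp(-2*s)/s

By the second shifting theorem, L{u(t - c)·g(t - c)} = e^(-cs)·G(s) with c = 2 and G(s) = L{g(t)}.
L{7} = 7/s.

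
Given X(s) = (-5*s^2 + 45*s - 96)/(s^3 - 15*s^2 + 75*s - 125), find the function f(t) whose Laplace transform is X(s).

Factor the denominator: s^3 - 15*s^2 + 75*s - 125 = (s - 5)^3.
Partial fraction decomposition gives [-5/(s - 5)] + [-5/(s - 5)^2] + [4/(s - 5)^3].
Invert each term: -5/(s - 5) ↔ -5e^(5t); -5/(s - 5)^2 ↔ -5t·e^(5t); 4/(s - 5)^3 ↔ (2)t^2·e^(5t).

f(t) = 2*t^2*exp(5*t) - 5*t*exp(5*t) - 5*exp(5*t)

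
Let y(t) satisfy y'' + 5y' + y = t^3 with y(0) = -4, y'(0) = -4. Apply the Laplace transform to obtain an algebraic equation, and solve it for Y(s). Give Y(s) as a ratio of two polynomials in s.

Apply the Laplace transform to the equation.
With L{y''} = s^2 Y - s·y(0) - y'(0) and L{y'} = sY - y(0), with y(0) = -4, y'(0) = -4: the LHS transforms to (s^2 + 5*s + 1)Y - (-4*s - 24).
The right side is L{t^3} = 6/s^4.
So (s^2 + 5*s + 1)Y = 6/s^4 + (-4*s - 24).
Isolate Y and clear denominators.

Y(s) = (-4*s^5 - 24*s^4 + 6)/(s^6 + 5*s^5 + s^4)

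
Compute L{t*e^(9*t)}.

L{e^(9t)} = 1/(s - 9).
Then apply L{t·g(t)} = -d/ds[G(s)] with G(s) = 1/(s - 9):
differentiating 1 time and applying the sign gives (s - 9)^(-2).

(s - 9)^(-2)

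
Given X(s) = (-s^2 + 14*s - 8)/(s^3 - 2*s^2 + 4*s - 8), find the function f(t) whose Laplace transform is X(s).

f(t) = 2*exp(2*t) + 4*sin(2*t) - 3*cos(2*t)

Factor the denominator: s^3 - 2*s^2 + 4*s - 8 = (s - 2)*(s^2 + 4).
Partial fraction decomposition gives [2/(s - 2)] + [-3*s/(s^2 + 4)] + [8/(s^2 + 4)].
Invert each term: 2/(s - 2) ↔ 2e^(2t); -3·s/(s^2 + 4) ↔ -3cos(2t); 4·2/(s^2 + 4) ↔ 4sin(2t).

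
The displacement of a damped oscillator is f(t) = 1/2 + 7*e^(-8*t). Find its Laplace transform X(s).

X(s) = 7/(s + 8) + 1/(2*s)

By linearity of the Laplace transform, transform each term separately.
L{1/2} = (1/2)/s; (7)·[L{e^(-8t)} = 1/(s + 8)].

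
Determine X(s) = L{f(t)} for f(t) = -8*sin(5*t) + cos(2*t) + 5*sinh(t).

The transform is linear, so treat each term independently.
L{cos(2t)} = s/(s^2 + 4); (-8)·[L{sin(5t)} = 5/(s^2 + 25)]; (5)·[L{sinh(t)} = 1/(s^2 - 1)].

X(s) = s/(s^2 + 4) - 40/(s^2 + 25) + 5/(s^2 - 1)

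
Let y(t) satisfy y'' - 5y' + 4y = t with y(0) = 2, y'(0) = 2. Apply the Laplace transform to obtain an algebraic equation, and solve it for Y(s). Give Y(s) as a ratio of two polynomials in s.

Y(s) = (2*s^3 - 8*s^2 + 1)/(s^4 - 5*s^3 + 4*s^2)

Transform both sides with L{·}.
With L{y''} = s^2 Y - s·y(0) - y'(0) and L{y'} = sY - y(0), with y(0) = 2, y'(0) = 2: the LHS transforms to (s^2 - 5*s + 4)Y - (2*s - 8).
The right side is L{t} = s^(-2).
So (s^2 - 5*s + 4)Y = s^(-2) + (2*s - 8).
Solve for Y(s) and write it as one ratio of polynomials.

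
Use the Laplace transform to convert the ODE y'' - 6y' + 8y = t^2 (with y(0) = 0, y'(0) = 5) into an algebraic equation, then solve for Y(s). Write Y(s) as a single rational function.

Y(s) = (5*s^3 + 2)/(s^5 - 6*s^4 + 8*s^3)

Take the Laplace transform of both sides.
With L{y''} = s^2 Y - s·y(0) - y'(0) and L{y'} = sY - y(0), with y(0) = 0, y'(0) = 5: the LHS transforms to (s^2 - 6*s + 8)Y - (5).
The right side is L{t^2} = 2/s^3.
So (s^2 - 6*s + 8)Y = 2/s^3 + (5).
Isolate Y and clear denominators.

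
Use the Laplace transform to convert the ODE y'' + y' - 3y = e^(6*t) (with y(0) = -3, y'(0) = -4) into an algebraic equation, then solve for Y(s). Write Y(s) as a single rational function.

Y(s) = (-3*s^2 + 11*s + 43)/(s^3 - 5*s^2 - 9*s + 18)

Apply the Laplace transform to the equation.
With L{y''} = s^2 Y - s·y(0) - y'(0) and L{y'} = sY - y(0), with y(0) = -3, y'(0) = -4: the LHS transforms to (s^2 + s - 3)Y - (-3*s - 7).
The right side is L{e^(6*t)} = 1/(s - 6).
So (s^2 + s - 3)Y = 1/(s - 6) + (-3*s - 7).
Isolate Y and clear denominators.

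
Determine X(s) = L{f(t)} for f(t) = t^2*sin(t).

L{sin(t)} = 1/(s^2 + 1).
Then apply L{t^2·g(t)} = (-1)^2 d^2/ds^2[G(s)] with G(s) = 1/(s^2 + 1):
differentiating 2 times and applying the sign gives 2*(3*s^2 - 1)/(s^2 + 1)^3.

X(s) = 2*(3*s^2 - 1)/(s^2 + 1)^3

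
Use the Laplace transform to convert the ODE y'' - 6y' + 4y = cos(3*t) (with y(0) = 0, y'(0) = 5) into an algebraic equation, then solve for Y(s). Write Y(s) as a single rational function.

Take the Laplace transform of both sides.
The derivative rules (L{y''} = s^2 Y - s·y(0) - y'(0) and L{y'} = sY - y(0), with y(0) = 0, y'(0) = 5) turn the left side into (s^2 - 6*s + 4)Y - (5).
The right side is L{cos(3*t)} = s/(s^2 + 9).
So (s^2 - 6*s + 4)Y = s/(s^2 + 9) + (5).
Divide through and combine into a single rational function.

Y(s) = (5*s^2 + s + 45)/(s^4 - 6*s^3 + 13*s^2 - 54*s + 36)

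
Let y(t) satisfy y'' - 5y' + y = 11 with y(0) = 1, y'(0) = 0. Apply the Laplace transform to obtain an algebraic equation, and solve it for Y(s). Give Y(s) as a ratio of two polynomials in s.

Transform both sides with L{·}.
Using L{y''} = s^2 Y - s·y(0) - y'(0) and L{y'} = sY - y(0), with y(0) = 1, y'(0) = 0, the left side becomes (s^2 - 5*s + 1)Y - (s - 5).
The right side is L{11} = 11/s.
So (s^2 - 5*s + 1)Y = 11/s + (s - 5).
Divide through and combine into a single rational function.

Y(s) = (s^2 - 5*s + 11)/(s^3 - 5*s^2 + s)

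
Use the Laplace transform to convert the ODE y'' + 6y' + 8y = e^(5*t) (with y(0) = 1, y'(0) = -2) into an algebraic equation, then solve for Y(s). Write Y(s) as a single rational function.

Y(s) = (s^2 - s - 19)/(s^3 + s^2 - 22*s - 40)

Apply the Laplace transform to the equation.
With L{y''} = s^2 Y - s·y(0) - y'(0) and L{y'} = sY - y(0), with y(0) = 1, y'(0) = -2: the LHS transforms to (s^2 + 6*s + 8)Y - (s + 4).
The right side is L{e^(5*t)} = 1/(s - 5).
So (s^2 + 6*s + 8)Y = 1/(s - 5) + (s + 4).
Solve for Y(s) and write it as one ratio of polynomials.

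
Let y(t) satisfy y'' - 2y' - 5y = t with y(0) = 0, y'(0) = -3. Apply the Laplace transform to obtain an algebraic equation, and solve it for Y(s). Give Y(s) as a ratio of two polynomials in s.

Transform both sides with L{·}.
Using L{y''} = s^2 Y - s·y(0) - y'(0) and L{y'} = sY - y(0), with y(0) = 0, y'(0) = -3, the left side becomes (s^2 - 2*s - 5)Y - (-3).
The right side is L{t} = s^(-2).
So (s^2 - 2*s - 5)Y = s^(-2) + (-3).
Solve for Y(s) and write it as one ratio of polynomials.

Y(s) = (-3*s^2 + 1)/(s^4 - 2*s^3 - 5*s^2)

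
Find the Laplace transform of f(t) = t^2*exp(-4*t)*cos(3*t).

L{cos(3t)} = s/(s^2 + 9).
Multiplying by e^(-4t) shifts s → s + 4, so L{exp(-4*t)*cos(3*t)} = (s + 4)/((s + 4)^2 + 9).
Then apply L{t^2·g(t)} = (-1)^2 d^2/ds^2[G(s)] with G(s) = (s + 4)/((s + 4)^2 + 9):
differentiating 2 times and applying the sign gives 2*(s + 4)*(s^2 + 8*s - 11)/(s^2 + 8*s + 25)^3.

2*(s + 4)*(s^2 + 8*s - 11)/(s^2 + 8*s + 25)^3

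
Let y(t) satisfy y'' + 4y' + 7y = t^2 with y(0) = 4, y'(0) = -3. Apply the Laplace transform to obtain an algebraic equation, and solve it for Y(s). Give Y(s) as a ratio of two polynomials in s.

Laplace-transform each side.
The derivative rules (L{y''} = s^2 Y - s·y(0) - y'(0) and L{y'} = sY - y(0), with y(0) = 4, y'(0) = -3) turn the left side into (s^2 + 4*s + 7)Y - (4*s + 13).
The right side is L{t^2} = 2/s^3.
So (s^2 + 4*s + 7)Y = 2/s^3 + (4*s + 13).
Isolate Y and clear denominators.

Y(s) = (4*s^4 + 13*s^3 + 2)/(s^5 + 4*s^4 + 7*s^3)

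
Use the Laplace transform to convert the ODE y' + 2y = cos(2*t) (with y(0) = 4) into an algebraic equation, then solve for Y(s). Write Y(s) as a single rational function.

Take the Laplace transform of both sides.
The derivative rules (L{y'} = sY - y(0) = sY - 4) turn the left side into (s + 2)Y - (4).
The right side is L{cos(2*t)} = s/(s^2 + 4).
So (s + 2)Y = s/(s^2 + 4) + (4).
Divide through and combine into a single rational function.

Y(s) = (4*s^2 + s + 16)/(s^3 + 2*s^2 + 4*s + 8)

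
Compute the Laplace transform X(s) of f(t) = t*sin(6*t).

L{sin(6t)} = 6/(s^2 + 36).
Then apply L{t·g(t)} = -d/ds[G(s)] with G(s) = 6/(s^2 + 36):
differentiating 1 time and applying the sign gives 12*s/(s^2 + 36)^2.

X(s) = 12*s/(s^2 + 36)^2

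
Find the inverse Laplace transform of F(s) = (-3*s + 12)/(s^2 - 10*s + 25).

-3*t*exp(5*t) - 3*exp(5*t)

Factor the denominator: s^2 - 10*s + 25 = (s - 5)^2.
Partial fraction decomposition gives [-3/(s - 5)] + [-3/(s - 5)^2].
Invert each term: -3/(s - 5) ↔ -3e^(5t); -3/(s - 5)^2 ↔ -3t·e^(5t).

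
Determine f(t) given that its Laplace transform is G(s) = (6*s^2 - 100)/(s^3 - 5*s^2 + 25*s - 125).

Factor the denominator: s^3 - 5*s^2 + 25*s - 125 = (s - 5)*(s^2 + 25).
Partial fraction decomposition gives [1/(s - 5)] + [5*s/(s^2 + 25)] + [25/(s^2 + 25)].
Invert each term: 1/(s - 5) ↔ e^(5t); 5·s/(s^2 + 25) ↔ 5cos(5t); 5·5/(s^2 + 25) ↔ 5sin(5t).

f(t) = exp(5*t) + 5*sin(5*t) + 5*cos(5*t)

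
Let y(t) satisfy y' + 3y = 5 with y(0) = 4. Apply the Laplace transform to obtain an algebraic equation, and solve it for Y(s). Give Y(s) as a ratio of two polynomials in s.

Y(s) = (4*s + 5)/(s^2 + 3*s)

Transform both sides with L{·}.
The derivative rules (L{y'} = sY - y(0) = sY - 4) turn the left side into (s + 3)Y - (4).
The right side is L{5} = 5/s.
So (s + 3)Y = 5/s + (4).
Solve for Y(s) and write it as one ratio of polynomials.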